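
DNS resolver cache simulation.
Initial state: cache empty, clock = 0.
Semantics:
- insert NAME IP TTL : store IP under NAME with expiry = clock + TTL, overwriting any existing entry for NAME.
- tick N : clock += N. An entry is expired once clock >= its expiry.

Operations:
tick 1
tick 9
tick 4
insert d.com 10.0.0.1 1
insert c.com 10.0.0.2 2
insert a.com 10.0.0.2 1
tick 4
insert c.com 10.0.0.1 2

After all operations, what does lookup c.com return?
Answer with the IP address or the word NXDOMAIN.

Answer: 10.0.0.1

Derivation:
Op 1: tick 1 -> clock=1.
Op 2: tick 9 -> clock=10.
Op 3: tick 4 -> clock=14.
Op 4: insert d.com -> 10.0.0.1 (expiry=14+1=15). clock=14
Op 5: insert c.com -> 10.0.0.2 (expiry=14+2=16). clock=14
Op 6: insert a.com -> 10.0.0.2 (expiry=14+1=15). clock=14
Op 7: tick 4 -> clock=18. purged={a.com,c.com,d.com}
Op 8: insert c.com -> 10.0.0.1 (expiry=18+2=20). clock=18
lookup c.com: present, ip=10.0.0.1 expiry=20 > clock=18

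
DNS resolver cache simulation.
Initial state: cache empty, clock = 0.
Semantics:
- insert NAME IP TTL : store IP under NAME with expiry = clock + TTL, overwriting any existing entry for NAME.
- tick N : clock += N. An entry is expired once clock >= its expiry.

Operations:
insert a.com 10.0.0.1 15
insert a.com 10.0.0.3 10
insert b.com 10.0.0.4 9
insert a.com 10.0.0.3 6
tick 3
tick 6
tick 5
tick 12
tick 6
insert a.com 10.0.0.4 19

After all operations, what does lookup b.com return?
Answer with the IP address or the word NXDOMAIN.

Op 1: insert a.com -> 10.0.0.1 (expiry=0+15=15). clock=0
Op 2: insert a.com -> 10.0.0.3 (expiry=0+10=10). clock=0
Op 3: insert b.com -> 10.0.0.4 (expiry=0+9=9). clock=0
Op 4: insert a.com -> 10.0.0.3 (expiry=0+6=6). clock=0
Op 5: tick 3 -> clock=3.
Op 6: tick 6 -> clock=9. purged={a.com,b.com}
Op 7: tick 5 -> clock=14.
Op 8: tick 12 -> clock=26.
Op 9: tick 6 -> clock=32.
Op 10: insert a.com -> 10.0.0.4 (expiry=32+19=51). clock=32
lookup b.com: not in cache (expired or never inserted)

Answer: NXDOMAIN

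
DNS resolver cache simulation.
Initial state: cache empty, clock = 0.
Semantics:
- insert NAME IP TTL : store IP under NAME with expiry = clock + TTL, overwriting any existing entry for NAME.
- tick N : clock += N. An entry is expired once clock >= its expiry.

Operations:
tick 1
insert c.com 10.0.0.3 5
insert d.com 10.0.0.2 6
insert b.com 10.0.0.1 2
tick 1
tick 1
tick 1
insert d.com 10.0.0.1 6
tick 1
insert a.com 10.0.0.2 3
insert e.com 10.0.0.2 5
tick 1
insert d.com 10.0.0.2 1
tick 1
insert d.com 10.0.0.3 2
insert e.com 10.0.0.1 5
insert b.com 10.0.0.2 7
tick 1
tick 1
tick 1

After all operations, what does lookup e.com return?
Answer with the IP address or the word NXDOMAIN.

Answer: 10.0.0.1

Derivation:
Op 1: tick 1 -> clock=1.
Op 2: insert c.com -> 10.0.0.3 (expiry=1+5=6). clock=1
Op 3: insert d.com -> 10.0.0.2 (expiry=1+6=7). clock=1
Op 4: insert b.com -> 10.0.0.1 (expiry=1+2=3). clock=1
Op 5: tick 1 -> clock=2.
Op 6: tick 1 -> clock=3. purged={b.com}
Op 7: tick 1 -> clock=4.
Op 8: insert d.com -> 10.0.0.1 (expiry=4+6=10). clock=4
Op 9: tick 1 -> clock=5.
Op 10: insert a.com -> 10.0.0.2 (expiry=5+3=8). clock=5
Op 11: insert e.com -> 10.0.0.2 (expiry=5+5=10). clock=5
Op 12: tick 1 -> clock=6. purged={c.com}
Op 13: insert d.com -> 10.0.0.2 (expiry=6+1=7). clock=6
Op 14: tick 1 -> clock=7. purged={d.com}
Op 15: insert d.com -> 10.0.0.3 (expiry=7+2=9). clock=7
Op 16: insert e.com -> 10.0.0.1 (expiry=7+5=12). clock=7
Op 17: insert b.com -> 10.0.0.2 (expiry=7+7=14). clock=7
Op 18: tick 1 -> clock=8. purged={a.com}
Op 19: tick 1 -> clock=9. purged={d.com}
Op 20: tick 1 -> clock=10.
lookup e.com: present, ip=10.0.0.1 expiry=12 > clock=10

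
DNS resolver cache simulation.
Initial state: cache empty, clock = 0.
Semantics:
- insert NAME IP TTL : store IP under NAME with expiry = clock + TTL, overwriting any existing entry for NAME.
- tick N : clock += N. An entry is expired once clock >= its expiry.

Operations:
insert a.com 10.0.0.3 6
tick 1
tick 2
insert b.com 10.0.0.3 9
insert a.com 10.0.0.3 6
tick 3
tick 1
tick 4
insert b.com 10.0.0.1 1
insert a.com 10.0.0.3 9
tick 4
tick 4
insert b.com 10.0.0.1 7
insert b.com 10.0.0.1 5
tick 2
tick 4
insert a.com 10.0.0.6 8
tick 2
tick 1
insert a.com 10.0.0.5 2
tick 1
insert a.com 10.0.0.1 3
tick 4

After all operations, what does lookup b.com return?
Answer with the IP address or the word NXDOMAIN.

Op 1: insert a.com -> 10.0.0.3 (expiry=0+6=6). clock=0
Op 2: tick 1 -> clock=1.
Op 3: tick 2 -> clock=3.
Op 4: insert b.com -> 10.0.0.3 (expiry=3+9=12). clock=3
Op 5: insert a.com -> 10.0.0.3 (expiry=3+6=9). clock=3
Op 6: tick 3 -> clock=6.
Op 7: tick 1 -> clock=7.
Op 8: tick 4 -> clock=11. purged={a.com}
Op 9: insert b.com -> 10.0.0.1 (expiry=11+1=12). clock=11
Op 10: insert a.com -> 10.0.0.3 (expiry=11+9=20). clock=11
Op 11: tick 4 -> clock=15. purged={b.com}
Op 12: tick 4 -> clock=19.
Op 13: insert b.com -> 10.0.0.1 (expiry=19+7=26). clock=19
Op 14: insert b.com -> 10.0.0.1 (expiry=19+5=24). clock=19
Op 15: tick 2 -> clock=21. purged={a.com}
Op 16: tick 4 -> clock=25. purged={b.com}
Op 17: insert a.com -> 10.0.0.6 (expiry=25+8=33). clock=25
Op 18: tick 2 -> clock=27.
Op 19: tick 1 -> clock=28.
Op 20: insert a.com -> 10.0.0.5 (expiry=28+2=30). clock=28
Op 21: tick 1 -> clock=29.
Op 22: insert a.com -> 10.0.0.1 (expiry=29+3=32). clock=29
Op 23: tick 4 -> clock=33. purged={a.com}
lookup b.com: not in cache (expired or never inserted)

Answer: NXDOMAIN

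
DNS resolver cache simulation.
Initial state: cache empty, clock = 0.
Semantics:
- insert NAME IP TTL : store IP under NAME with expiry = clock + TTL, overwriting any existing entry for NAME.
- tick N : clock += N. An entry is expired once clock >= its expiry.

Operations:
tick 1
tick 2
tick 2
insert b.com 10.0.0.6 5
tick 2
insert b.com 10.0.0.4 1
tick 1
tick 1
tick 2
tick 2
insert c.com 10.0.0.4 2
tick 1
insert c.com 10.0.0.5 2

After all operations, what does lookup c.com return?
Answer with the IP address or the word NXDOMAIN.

Op 1: tick 1 -> clock=1.
Op 2: tick 2 -> clock=3.
Op 3: tick 2 -> clock=5.
Op 4: insert b.com -> 10.0.0.6 (expiry=5+5=10). clock=5
Op 5: tick 2 -> clock=7.
Op 6: insert b.com -> 10.0.0.4 (expiry=7+1=8). clock=7
Op 7: tick 1 -> clock=8. purged={b.com}
Op 8: tick 1 -> clock=9.
Op 9: tick 2 -> clock=11.
Op 10: tick 2 -> clock=13.
Op 11: insert c.com -> 10.0.0.4 (expiry=13+2=15). clock=13
Op 12: tick 1 -> clock=14.
Op 13: insert c.com -> 10.0.0.5 (expiry=14+2=16). clock=14
lookup c.com: present, ip=10.0.0.5 expiry=16 > clock=14

Answer: 10.0.0.5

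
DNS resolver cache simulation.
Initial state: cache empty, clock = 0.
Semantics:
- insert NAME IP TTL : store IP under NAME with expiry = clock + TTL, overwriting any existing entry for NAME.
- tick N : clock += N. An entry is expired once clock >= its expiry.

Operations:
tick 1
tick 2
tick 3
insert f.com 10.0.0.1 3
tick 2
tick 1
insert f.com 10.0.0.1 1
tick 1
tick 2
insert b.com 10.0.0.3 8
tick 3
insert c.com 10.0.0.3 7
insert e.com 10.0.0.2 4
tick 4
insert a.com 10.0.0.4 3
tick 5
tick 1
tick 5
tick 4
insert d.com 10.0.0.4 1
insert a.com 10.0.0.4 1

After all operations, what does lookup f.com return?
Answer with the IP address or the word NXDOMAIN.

Answer: NXDOMAIN

Derivation:
Op 1: tick 1 -> clock=1.
Op 2: tick 2 -> clock=3.
Op 3: tick 3 -> clock=6.
Op 4: insert f.com -> 10.0.0.1 (expiry=6+3=9). clock=6
Op 5: tick 2 -> clock=8.
Op 6: tick 1 -> clock=9. purged={f.com}
Op 7: insert f.com -> 10.0.0.1 (expiry=9+1=10). clock=9
Op 8: tick 1 -> clock=10. purged={f.com}
Op 9: tick 2 -> clock=12.
Op 10: insert b.com -> 10.0.0.3 (expiry=12+8=20). clock=12
Op 11: tick 3 -> clock=15.
Op 12: insert c.com -> 10.0.0.3 (expiry=15+7=22). clock=15
Op 13: insert e.com -> 10.0.0.2 (expiry=15+4=19). clock=15
Op 14: tick 4 -> clock=19. purged={e.com}
Op 15: insert a.com -> 10.0.0.4 (expiry=19+3=22). clock=19
Op 16: tick 5 -> clock=24. purged={a.com,b.com,c.com}
Op 17: tick 1 -> clock=25.
Op 18: tick 5 -> clock=30.
Op 19: tick 4 -> clock=34.
Op 20: insert d.com -> 10.0.0.4 (expiry=34+1=35). clock=34
Op 21: insert a.com -> 10.0.0.4 (expiry=34+1=35). clock=34
lookup f.com: not in cache (expired or never inserted)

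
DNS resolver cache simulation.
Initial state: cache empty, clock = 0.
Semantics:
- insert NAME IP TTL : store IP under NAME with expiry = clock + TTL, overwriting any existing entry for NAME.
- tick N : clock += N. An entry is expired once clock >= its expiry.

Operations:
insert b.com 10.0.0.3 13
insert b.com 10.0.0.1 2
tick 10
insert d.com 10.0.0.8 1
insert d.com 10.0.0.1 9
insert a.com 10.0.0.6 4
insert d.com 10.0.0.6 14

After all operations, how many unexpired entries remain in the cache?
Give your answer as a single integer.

Op 1: insert b.com -> 10.0.0.3 (expiry=0+13=13). clock=0
Op 2: insert b.com -> 10.0.0.1 (expiry=0+2=2). clock=0
Op 3: tick 10 -> clock=10. purged={b.com}
Op 4: insert d.com -> 10.0.0.8 (expiry=10+1=11). clock=10
Op 5: insert d.com -> 10.0.0.1 (expiry=10+9=19). clock=10
Op 6: insert a.com -> 10.0.0.6 (expiry=10+4=14). clock=10
Op 7: insert d.com -> 10.0.0.6 (expiry=10+14=24). clock=10
Final cache (unexpired): {a.com,d.com} -> size=2

Answer: 2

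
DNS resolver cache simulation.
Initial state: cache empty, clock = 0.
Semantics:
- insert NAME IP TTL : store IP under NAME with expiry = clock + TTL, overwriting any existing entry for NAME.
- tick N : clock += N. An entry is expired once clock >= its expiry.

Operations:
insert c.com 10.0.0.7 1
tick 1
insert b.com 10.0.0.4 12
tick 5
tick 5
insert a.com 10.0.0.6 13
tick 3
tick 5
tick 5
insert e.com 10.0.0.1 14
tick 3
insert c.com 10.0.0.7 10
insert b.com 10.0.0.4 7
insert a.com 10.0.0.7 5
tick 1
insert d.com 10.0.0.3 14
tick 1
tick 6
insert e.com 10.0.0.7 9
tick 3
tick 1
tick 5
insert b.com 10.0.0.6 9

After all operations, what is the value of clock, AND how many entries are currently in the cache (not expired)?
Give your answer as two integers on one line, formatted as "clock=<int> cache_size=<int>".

Answer: clock=44 cache_size=1

Derivation:
Op 1: insert c.com -> 10.0.0.7 (expiry=0+1=1). clock=0
Op 2: tick 1 -> clock=1. purged={c.com}
Op 3: insert b.com -> 10.0.0.4 (expiry=1+12=13). clock=1
Op 4: tick 5 -> clock=6.
Op 5: tick 5 -> clock=11.
Op 6: insert a.com -> 10.0.0.6 (expiry=11+13=24). clock=11
Op 7: tick 3 -> clock=14. purged={b.com}
Op 8: tick 5 -> clock=19.
Op 9: tick 5 -> clock=24. purged={a.com}
Op 10: insert e.com -> 10.0.0.1 (expiry=24+14=38). clock=24
Op 11: tick 3 -> clock=27.
Op 12: insert c.com -> 10.0.0.7 (expiry=27+10=37). clock=27
Op 13: insert b.com -> 10.0.0.4 (expiry=27+7=34). clock=27
Op 14: insert a.com -> 10.0.0.7 (expiry=27+5=32). clock=27
Op 15: tick 1 -> clock=28.
Op 16: insert d.com -> 10.0.0.3 (expiry=28+14=42). clock=28
Op 17: tick 1 -> clock=29.
Op 18: tick 6 -> clock=35. purged={a.com,b.com}
Op 19: insert e.com -> 10.0.0.7 (expiry=35+9=44). clock=35
Op 20: tick 3 -> clock=38. purged={c.com}
Op 21: tick 1 -> clock=39.
Op 22: tick 5 -> clock=44. purged={d.com,e.com}
Op 23: insert b.com -> 10.0.0.6 (expiry=44+9=53). clock=44
Final clock = 44
Final cache (unexpired): {b.com} -> size=1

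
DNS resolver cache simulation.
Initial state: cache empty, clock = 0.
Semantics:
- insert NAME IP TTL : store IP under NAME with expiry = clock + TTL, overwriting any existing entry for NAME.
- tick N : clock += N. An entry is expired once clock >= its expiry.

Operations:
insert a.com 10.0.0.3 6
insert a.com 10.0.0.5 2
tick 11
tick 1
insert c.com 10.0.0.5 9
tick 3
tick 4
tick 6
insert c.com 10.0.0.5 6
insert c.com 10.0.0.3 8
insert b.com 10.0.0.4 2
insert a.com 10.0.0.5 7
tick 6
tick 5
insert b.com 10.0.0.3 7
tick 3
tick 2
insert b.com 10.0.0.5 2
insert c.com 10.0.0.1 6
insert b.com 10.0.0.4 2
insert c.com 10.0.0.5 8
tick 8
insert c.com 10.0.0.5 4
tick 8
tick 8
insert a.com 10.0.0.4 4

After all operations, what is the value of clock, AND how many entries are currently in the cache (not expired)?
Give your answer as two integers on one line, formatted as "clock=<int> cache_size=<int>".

Answer: clock=65 cache_size=1

Derivation:
Op 1: insert a.com -> 10.0.0.3 (expiry=0+6=6). clock=0
Op 2: insert a.com -> 10.0.0.5 (expiry=0+2=2). clock=0
Op 3: tick 11 -> clock=11. purged={a.com}
Op 4: tick 1 -> clock=12.
Op 5: insert c.com -> 10.0.0.5 (expiry=12+9=21). clock=12
Op 6: tick 3 -> clock=15.
Op 7: tick 4 -> clock=19.
Op 8: tick 6 -> clock=25. purged={c.com}
Op 9: insert c.com -> 10.0.0.5 (expiry=25+6=31). clock=25
Op 10: insert c.com -> 10.0.0.3 (expiry=25+8=33). clock=25
Op 11: insert b.com -> 10.0.0.4 (expiry=25+2=27). clock=25
Op 12: insert a.com -> 10.0.0.5 (expiry=25+7=32). clock=25
Op 13: tick 6 -> clock=31. purged={b.com}
Op 14: tick 5 -> clock=36. purged={a.com,c.com}
Op 15: insert b.com -> 10.0.0.3 (expiry=36+7=43). clock=36
Op 16: tick 3 -> clock=39.
Op 17: tick 2 -> clock=41.
Op 18: insert b.com -> 10.0.0.5 (expiry=41+2=43). clock=41
Op 19: insert c.com -> 10.0.0.1 (expiry=41+6=47). clock=41
Op 20: insert b.com -> 10.0.0.4 (expiry=41+2=43). clock=41
Op 21: insert c.com -> 10.0.0.5 (expiry=41+8=49). clock=41
Op 22: tick 8 -> clock=49. purged={b.com,c.com}
Op 23: insert c.com -> 10.0.0.5 (expiry=49+4=53). clock=49
Op 24: tick 8 -> clock=57. purged={c.com}
Op 25: tick 8 -> clock=65.
Op 26: insert a.com -> 10.0.0.4 (expiry=65+4=69). clock=65
Final clock = 65
Final cache (unexpired): {a.com} -> size=1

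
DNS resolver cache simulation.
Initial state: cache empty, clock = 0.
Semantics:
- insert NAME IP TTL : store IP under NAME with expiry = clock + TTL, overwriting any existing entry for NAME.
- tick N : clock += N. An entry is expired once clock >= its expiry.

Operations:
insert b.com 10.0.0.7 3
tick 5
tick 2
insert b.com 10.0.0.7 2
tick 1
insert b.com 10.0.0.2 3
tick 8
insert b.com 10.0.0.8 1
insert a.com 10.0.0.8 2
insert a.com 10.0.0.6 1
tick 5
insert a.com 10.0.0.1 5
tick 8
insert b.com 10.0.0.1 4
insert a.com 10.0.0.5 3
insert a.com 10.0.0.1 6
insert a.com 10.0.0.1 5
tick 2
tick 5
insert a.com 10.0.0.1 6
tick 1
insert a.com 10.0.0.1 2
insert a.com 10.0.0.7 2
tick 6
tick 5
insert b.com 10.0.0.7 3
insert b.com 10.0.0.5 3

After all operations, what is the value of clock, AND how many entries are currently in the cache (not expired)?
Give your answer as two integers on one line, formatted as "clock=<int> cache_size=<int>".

Op 1: insert b.com -> 10.0.0.7 (expiry=0+3=3). clock=0
Op 2: tick 5 -> clock=5. purged={b.com}
Op 3: tick 2 -> clock=7.
Op 4: insert b.com -> 10.0.0.7 (expiry=7+2=9). clock=7
Op 5: tick 1 -> clock=8.
Op 6: insert b.com -> 10.0.0.2 (expiry=8+3=11). clock=8
Op 7: tick 8 -> clock=16. purged={b.com}
Op 8: insert b.com -> 10.0.0.8 (expiry=16+1=17). clock=16
Op 9: insert a.com -> 10.0.0.8 (expiry=16+2=18). clock=16
Op 10: insert a.com -> 10.0.0.6 (expiry=16+1=17). clock=16
Op 11: tick 5 -> clock=21. purged={a.com,b.com}
Op 12: insert a.com -> 10.0.0.1 (expiry=21+5=26). clock=21
Op 13: tick 8 -> clock=29. purged={a.com}
Op 14: insert b.com -> 10.0.0.1 (expiry=29+4=33). clock=29
Op 15: insert a.com -> 10.0.0.5 (expiry=29+3=32). clock=29
Op 16: insert a.com -> 10.0.0.1 (expiry=29+6=35). clock=29
Op 17: insert a.com -> 10.0.0.1 (expiry=29+5=34). clock=29
Op 18: tick 2 -> clock=31.
Op 19: tick 5 -> clock=36. purged={a.com,b.com}
Op 20: insert a.com -> 10.0.0.1 (expiry=36+6=42). clock=36
Op 21: tick 1 -> clock=37.
Op 22: insert a.com -> 10.0.0.1 (expiry=37+2=39). clock=37
Op 23: insert a.com -> 10.0.0.7 (expiry=37+2=39). clock=37
Op 24: tick 6 -> clock=43. purged={a.com}
Op 25: tick 5 -> clock=48.
Op 26: insert b.com -> 10.0.0.7 (expiry=48+3=51). clock=48
Op 27: insert b.com -> 10.0.0.5 (expiry=48+3=51). clock=48
Final clock = 48
Final cache (unexpired): {b.com} -> size=1

Answer: clock=48 cache_size=1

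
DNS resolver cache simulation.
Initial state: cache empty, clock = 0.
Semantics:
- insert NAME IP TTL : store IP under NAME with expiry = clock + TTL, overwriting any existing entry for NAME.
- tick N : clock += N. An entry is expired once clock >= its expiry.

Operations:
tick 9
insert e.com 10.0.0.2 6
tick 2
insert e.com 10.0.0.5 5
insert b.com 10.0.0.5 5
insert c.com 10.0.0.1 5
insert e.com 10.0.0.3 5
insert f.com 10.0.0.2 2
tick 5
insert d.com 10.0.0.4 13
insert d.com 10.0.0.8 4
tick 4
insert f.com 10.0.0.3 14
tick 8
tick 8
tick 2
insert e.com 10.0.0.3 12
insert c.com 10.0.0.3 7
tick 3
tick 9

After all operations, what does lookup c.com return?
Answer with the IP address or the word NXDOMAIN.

Answer: NXDOMAIN

Derivation:
Op 1: tick 9 -> clock=9.
Op 2: insert e.com -> 10.0.0.2 (expiry=9+6=15). clock=9
Op 3: tick 2 -> clock=11.
Op 4: insert e.com -> 10.0.0.5 (expiry=11+5=16). clock=11
Op 5: insert b.com -> 10.0.0.5 (expiry=11+5=16). clock=11
Op 6: insert c.com -> 10.0.0.1 (expiry=11+5=16). clock=11
Op 7: insert e.com -> 10.0.0.3 (expiry=11+5=16). clock=11
Op 8: insert f.com -> 10.0.0.2 (expiry=11+2=13). clock=11
Op 9: tick 5 -> clock=16. purged={b.com,c.com,e.com,f.com}
Op 10: insert d.com -> 10.0.0.4 (expiry=16+13=29). clock=16
Op 11: insert d.com -> 10.0.0.8 (expiry=16+4=20). clock=16
Op 12: tick 4 -> clock=20. purged={d.com}
Op 13: insert f.com -> 10.0.0.3 (expiry=20+14=34). clock=20
Op 14: tick 8 -> clock=28.
Op 15: tick 8 -> clock=36. purged={f.com}
Op 16: tick 2 -> clock=38.
Op 17: insert e.com -> 10.0.0.3 (expiry=38+12=50). clock=38
Op 18: insert c.com -> 10.0.0.3 (expiry=38+7=45). clock=38
Op 19: tick 3 -> clock=41.
Op 20: tick 9 -> clock=50. purged={c.com,e.com}
lookup c.com: not in cache (expired or never inserted)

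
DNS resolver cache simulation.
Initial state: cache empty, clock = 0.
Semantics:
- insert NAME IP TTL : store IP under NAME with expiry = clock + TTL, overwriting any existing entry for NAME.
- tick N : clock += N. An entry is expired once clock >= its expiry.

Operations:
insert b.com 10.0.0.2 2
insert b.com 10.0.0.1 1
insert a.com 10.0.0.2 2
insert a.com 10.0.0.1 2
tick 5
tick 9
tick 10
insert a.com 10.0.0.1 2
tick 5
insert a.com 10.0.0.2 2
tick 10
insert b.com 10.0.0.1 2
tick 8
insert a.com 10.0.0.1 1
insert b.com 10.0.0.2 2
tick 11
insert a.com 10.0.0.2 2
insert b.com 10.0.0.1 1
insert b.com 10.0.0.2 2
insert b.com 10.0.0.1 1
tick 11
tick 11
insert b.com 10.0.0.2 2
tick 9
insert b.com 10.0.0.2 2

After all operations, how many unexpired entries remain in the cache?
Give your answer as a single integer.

Op 1: insert b.com -> 10.0.0.2 (expiry=0+2=2). clock=0
Op 2: insert b.com -> 10.0.0.1 (expiry=0+1=1). clock=0
Op 3: insert a.com -> 10.0.0.2 (expiry=0+2=2). clock=0
Op 4: insert a.com -> 10.0.0.1 (expiry=0+2=2). clock=0
Op 5: tick 5 -> clock=5. purged={a.com,b.com}
Op 6: tick 9 -> clock=14.
Op 7: tick 10 -> clock=24.
Op 8: insert a.com -> 10.0.0.1 (expiry=24+2=26). clock=24
Op 9: tick 5 -> clock=29. purged={a.com}
Op 10: insert a.com -> 10.0.0.2 (expiry=29+2=31). clock=29
Op 11: tick 10 -> clock=39. purged={a.com}
Op 12: insert b.com -> 10.0.0.1 (expiry=39+2=41). clock=39
Op 13: tick 8 -> clock=47. purged={b.com}
Op 14: insert a.com -> 10.0.0.1 (expiry=47+1=48). clock=47
Op 15: insert b.com -> 10.0.0.2 (expiry=47+2=49). clock=47
Op 16: tick 11 -> clock=58. purged={a.com,b.com}
Op 17: insert a.com -> 10.0.0.2 (expiry=58+2=60). clock=58
Op 18: insert b.com -> 10.0.0.1 (expiry=58+1=59). clock=58
Op 19: insert b.com -> 10.0.0.2 (expiry=58+2=60). clock=58
Op 20: insert b.com -> 10.0.0.1 (expiry=58+1=59). clock=58
Op 21: tick 11 -> clock=69. purged={a.com,b.com}
Op 22: tick 11 -> clock=80.
Op 23: insert b.com -> 10.0.0.2 (expiry=80+2=82). clock=80
Op 24: tick 9 -> clock=89. purged={b.com}
Op 25: insert b.com -> 10.0.0.2 (expiry=89+2=91). clock=89
Final cache (unexpired): {b.com} -> size=1

Answer: 1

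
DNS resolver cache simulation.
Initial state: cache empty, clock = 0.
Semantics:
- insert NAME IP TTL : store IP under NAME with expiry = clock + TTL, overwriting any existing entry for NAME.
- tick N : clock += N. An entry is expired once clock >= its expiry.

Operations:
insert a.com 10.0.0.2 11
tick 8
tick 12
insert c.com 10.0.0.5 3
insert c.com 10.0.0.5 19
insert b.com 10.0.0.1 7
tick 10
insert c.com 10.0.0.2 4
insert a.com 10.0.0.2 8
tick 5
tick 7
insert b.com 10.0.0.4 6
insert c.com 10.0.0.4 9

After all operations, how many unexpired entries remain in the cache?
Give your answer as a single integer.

Op 1: insert a.com -> 10.0.0.2 (expiry=0+11=11). clock=0
Op 2: tick 8 -> clock=8.
Op 3: tick 12 -> clock=20. purged={a.com}
Op 4: insert c.com -> 10.0.0.5 (expiry=20+3=23). clock=20
Op 5: insert c.com -> 10.0.0.5 (expiry=20+19=39). clock=20
Op 6: insert b.com -> 10.0.0.1 (expiry=20+7=27). clock=20
Op 7: tick 10 -> clock=30. purged={b.com}
Op 8: insert c.com -> 10.0.0.2 (expiry=30+4=34). clock=30
Op 9: insert a.com -> 10.0.0.2 (expiry=30+8=38). clock=30
Op 10: tick 5 -> clock=35. purged={c.com}
Op 11: tick 7 -> clock=42. purged={a.com}
Op 12: insert b.com -> 10.0.0.4 (expiry=42+6=48). clock=42
Op 13: insert c.com -> 10.0.0.4 (expiry=42+9=51). clock=42
Final cache (unexpired): {b.com,c.com} -> size=2

Answer: 2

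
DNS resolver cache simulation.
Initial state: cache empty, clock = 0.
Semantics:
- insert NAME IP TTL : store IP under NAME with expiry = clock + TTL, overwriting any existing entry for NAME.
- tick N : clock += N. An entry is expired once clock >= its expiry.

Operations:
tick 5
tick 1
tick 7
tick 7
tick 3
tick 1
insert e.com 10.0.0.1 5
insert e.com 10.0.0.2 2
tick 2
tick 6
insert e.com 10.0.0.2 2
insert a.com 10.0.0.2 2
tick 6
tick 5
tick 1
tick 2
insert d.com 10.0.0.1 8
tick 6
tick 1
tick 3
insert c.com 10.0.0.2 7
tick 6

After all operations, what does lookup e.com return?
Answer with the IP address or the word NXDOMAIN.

Op 1: tick 5 -> clock=5.
Op 2: tick 1 -> clock=6.
Op 3: tick 7 -> clock=13.
Op 4: tick 7 -> clock=20.
Op 5: tick 3 -> clock=23.
Op 6: tick 1 -> clock=24.
Op 7: insert e.com -> 10.0.0.1 (expiry=24+5=29). clock=24
Op 8: insert e.com -> 10.0.0.2 (expiry=24+2=26). clock=24
Op 9: tick 2 -> clock=26. purged={e.com}
Op 10: tick 6 -> clock=32.
Op 11: insert e.com -> 10.0.0.2 (expiry=32+2=34). clock=32
Op 12: insert a.com -> 10.0.0.2 (expiry=32+2=34). clock=32
Op 13: tick 6 -> clock=38. purged={a.com,e.com}
Op 14: tick 5 -> clock=43.
Op 15: tick 1 -> clock=44.
Op 16: tick 2 -> clock=46.
Op 17: insert d.com -> 10.0.0.1 (expiry=46+8=54). clock=46
Op 18: tick 6 -> clock=52.
Op 19: tick 1 -> clock=53.
Op 20: tick 3 -> clock=56. purged={d.com}
Op 21: insert c.com -> 10.0.0.2 (expiry=56+7=63). clock=56
Op 22: tick 6 -> clock=62.
lookup e.com: not in cache (expired or never inserted)

Answer: NXDOMAIN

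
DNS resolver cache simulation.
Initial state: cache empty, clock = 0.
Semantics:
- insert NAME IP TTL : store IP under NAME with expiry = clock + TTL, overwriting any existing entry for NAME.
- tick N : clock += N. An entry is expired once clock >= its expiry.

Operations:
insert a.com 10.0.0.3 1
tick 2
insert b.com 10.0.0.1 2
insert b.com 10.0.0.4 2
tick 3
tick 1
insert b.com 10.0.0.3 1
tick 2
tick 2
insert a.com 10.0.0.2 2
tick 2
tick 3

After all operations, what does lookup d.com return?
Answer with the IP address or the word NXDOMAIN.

Op 1: insert a.com -> 10.0.0.3 (expiry=0+1=1). clock=0
Op 2: tick 2 -> clock=2. purged={a.com}
Op 3: insert b.com -> 10.0.0.1 (expiry=2+2=4). clock=2
Op 4: insert b.com -> 10.0.0.4 (expiry=2+2=4). clock=2
Op 5: tick 3 -> clock=5. purged={b.com}
Op 6: tick 1 -> clock=6.
Op 7: insert b.com -> 10.0.0.3 (expiry=6+1=7). clock=6
Op 8: tick 2 -> clock=8. purged={b.com}
Op 9: tick 2 -> clock=10.
Op 10: insert a.com -> 10.0.0.2 (expiry=10+2=12). clock=10
Op 11: tick 2 -> clock=12. purged={a.com}
Op 12: tick 3 -> clock=15.
lookup d.com: not in cache (expired or never inserted)

Answer: NXDOMAIN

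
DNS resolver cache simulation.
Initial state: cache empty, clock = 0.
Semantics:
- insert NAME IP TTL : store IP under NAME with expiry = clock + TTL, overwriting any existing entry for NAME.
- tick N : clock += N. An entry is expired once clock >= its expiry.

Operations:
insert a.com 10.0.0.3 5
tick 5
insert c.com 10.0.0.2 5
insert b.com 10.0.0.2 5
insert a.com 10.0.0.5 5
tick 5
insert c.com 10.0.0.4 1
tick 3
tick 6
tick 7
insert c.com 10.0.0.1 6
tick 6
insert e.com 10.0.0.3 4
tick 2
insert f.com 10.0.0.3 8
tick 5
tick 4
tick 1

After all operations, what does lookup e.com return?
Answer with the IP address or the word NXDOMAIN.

Op 1: insert a.com -> 10.0.0.3 (expiry=0+5=5). clock=0
Op 2: tick 5 -> clock=5. purged={a.com}
Op 3: insert c.com -> 10.0.0.2 (expiry=5+5=10). clock=5
Op 4: insert b.com -> 10.0.0.2 (expiry=5+5=10). clock=5
Op 5: insert a.com -> 10.0.0.5 (expiry=5+5=10). clock=5
Op 6: tick 5 -> clock=10. purged={a.com,b.com,c.com}
Op 7: insert c.com -> 10.0.0.4 (expiry=10+1=11). clock=10
Op 8: tick 3 -> clock=13. purged={c.com}
Op 9: tick 6 -> clock=19.
Op 10: tick 7 -> clock=26.
Op 11: insert c.com -> 10.0.0.1 (expiry=26+6=32). clock=26
Op 12: tick 6 -> clock=32. purged={c.com}
Op 13: insert e.com -> 10.0.0.3 (expiry=32+4=36). clock=32
Op 14: tick 2 -> clock=34.
Op 15: insert f.com -> 10.0.0.3 (expiry=34+8=42). clock=34
Op 16: tick 5 -> clock=39. purged={e.com}
Op 17: tick 4 -> clock=43. purged={f.com}
Op 18: tick 1 -> clock=44.
lookup e.com: not in cache (expired or never inserted)

Answer: NXDOMAIN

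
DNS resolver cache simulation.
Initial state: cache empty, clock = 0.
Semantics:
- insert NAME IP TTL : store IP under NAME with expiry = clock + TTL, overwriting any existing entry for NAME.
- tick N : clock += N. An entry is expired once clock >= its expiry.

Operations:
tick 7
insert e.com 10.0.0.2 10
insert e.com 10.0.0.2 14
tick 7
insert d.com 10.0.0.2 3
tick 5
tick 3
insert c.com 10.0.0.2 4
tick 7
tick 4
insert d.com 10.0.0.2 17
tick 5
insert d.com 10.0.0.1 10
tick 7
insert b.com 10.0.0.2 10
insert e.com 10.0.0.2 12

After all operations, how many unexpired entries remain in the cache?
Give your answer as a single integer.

Answer: 3

Derivation:
Op 1: tick 7 -> clock=7.
Op 2: insert e.com -> 10.0.0.2 (expiry=7+10=17). clock=7
Op 3: insert e.com -> 10.0.0.2 (expiry=7+14=21). clock=7
Op 4: tick 7 -> clock=14.
Op 5: insert d.com -> 10.0.0.2 (expiry=14+3=17). clock=14
Op 6: tick 5 -> clock=19. purged={d.com}
Op 7: tick 3 -> clock=22. purged={e.com}
Op 8: insert c.com -> 10.0.0.2 (expiry=22+4=26). clock=22
Op 9: tick 7 -> clock=29. purged={c.com}
Op 10: tick 4 -> clock=33.
Op 11: insert d.com -> 10.0.0.2 (expiry=33+17=50). clock=33
Op 12: tick 5 -> clock=38.
Op 13: insert d.com -> 10.0.0.1 (expiry=38+10=48). clock=38
Op 14: tick 7 -> clock=45.
Op 15: insert b.com -> 10.0.0.2 (expiry=45+10=55). clock=45
Op 16: insert e.com -> 10.0.0.2 (expiry=45+12=57). clock=45
Final cache (unexpired): {b.com,d.com,e.com} -> size=3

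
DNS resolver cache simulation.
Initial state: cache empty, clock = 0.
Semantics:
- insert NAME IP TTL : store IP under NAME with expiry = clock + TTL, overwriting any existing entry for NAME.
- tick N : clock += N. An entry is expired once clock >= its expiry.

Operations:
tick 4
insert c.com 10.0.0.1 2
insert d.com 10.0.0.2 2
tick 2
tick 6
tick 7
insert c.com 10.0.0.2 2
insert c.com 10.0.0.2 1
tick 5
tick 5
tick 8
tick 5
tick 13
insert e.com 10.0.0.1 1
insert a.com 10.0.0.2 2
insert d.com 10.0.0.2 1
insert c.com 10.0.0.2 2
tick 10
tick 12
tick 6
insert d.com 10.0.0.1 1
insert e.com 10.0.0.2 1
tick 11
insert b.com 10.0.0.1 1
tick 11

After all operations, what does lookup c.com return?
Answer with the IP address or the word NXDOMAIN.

Op 1: tick 4 -> clock=4.
Op 2: insert c.com -> 10.0.0.1 (expiry=4+2=6). clock=4
Op 3: insert d.com -> 10.0.0.2 (expiry=4+2=6). clock=4
Op 4: tick 2 -> clock=6. purged={c.com,d.com}
Op 5: tick 6 -> clock=12.
Op 6: tick 7 -> clock=19.
Op 7: insert c.com -> 10.0.0.2 (expiry=19+2=21). clock=19
Op 8: insert c.com -> 10.0.0.2 (expiry=19+1=20). clock=19
Op 9: tick 5 -> clock=24. purged={c.com}
Op 10: tick 5 -> clock=29.
Op 11: tick 8 -> clock=37.
Op 12: tick 5 -> clock=42.
Op 13: tick 13 -> clock=55.
Op 14: insert e.com -> 10.0.0.1 (expiry=55+1=56). clock=55
Op 15: insert a.com -> 10.0.0.2 (expiry=55+2=57). clock=55
Op 16: insert d.com -> 10.0.0.2 (expiry=55+1=56). clock=55
Op 17: insert c.com -> 10.0.0.2 (expiry=55+2=57). clock=55
Op 18: tick 10 -> clock=65. purged={a.com,c.com,d.com,e.com}
Op 19: tick 12 -> clock=77.
Op 20: tick 6 -> clock=83.
Op 21: insert d.com -> 10.0.0.1 (expiry=83+1=84). clock=83
Op 22: insert e.com -> 10.0.0.2 (expiry=83+1=84). clock=83
Op 23: tick 11 -> clock=94. purged={d.com,e.com}
Op 24: insert b.com -> 10.0.0.1 (expiry=94+1=95). clock=94
Op 25: tick 11 -> clock=105. purged={b.com}
lookup c.com: not in cache (expired or never inserted)

Answer: NXDOMAIN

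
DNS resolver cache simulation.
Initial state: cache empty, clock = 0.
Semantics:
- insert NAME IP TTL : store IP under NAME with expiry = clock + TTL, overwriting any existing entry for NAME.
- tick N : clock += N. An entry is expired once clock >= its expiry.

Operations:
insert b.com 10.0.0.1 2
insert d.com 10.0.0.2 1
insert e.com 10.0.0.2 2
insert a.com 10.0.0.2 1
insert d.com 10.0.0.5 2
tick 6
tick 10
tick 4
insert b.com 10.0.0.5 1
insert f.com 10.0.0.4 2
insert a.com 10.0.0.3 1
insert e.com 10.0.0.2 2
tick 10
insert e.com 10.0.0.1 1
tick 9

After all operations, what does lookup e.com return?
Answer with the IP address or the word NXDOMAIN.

Op 1: insert b.com -> 10.0.0.1 (expiry=0+2=2). clock=0
Op 2: insert d.com -> 10.0.0.2 (expiry=0+1=1). clock=0
Op 3: insert e.com -> 10.0.0.2 (expiry=0+2=2). clock=0
Op 4: insert a.com -> 10.0.0.2 (expiry=0+1=1). clock=0
Op 5: insert d.com -> 10.0.0.5 (expiry=0+2=2). clock=0
Op 6: tick 6 -> clock=6. purged={a.com,b.com,d.com,e.com}
Op 7: tick 10 -> clock=16.
Op 8: tick 4 -> clock=20.
Op 9: insert b.com -> 10.0.0.5 (expiry=20+1=21). clock=20
Op 10: insert f.com -> 10.0.0.4 (expiry=20+2=22). clock=20
Op 11: insert a.com -> 10.0.0.3 (expiry=20+1=21). clock=20
Op 12: insert e.com -> 10.0.0.2 (expiry=20+2=22). clock=20
Op 13: tick 10 -> clock=30. purged={a.com,b.com,e.com,f.com}
Op 14: insert e.com -> 10.0.0.1 (expiry=30+1=31). clock=30
Op 15: tick 9 -> clock=39. purged={e.com}
lookup e.com: not in cache (expired or never inserted)

Answer: NXDOMAIN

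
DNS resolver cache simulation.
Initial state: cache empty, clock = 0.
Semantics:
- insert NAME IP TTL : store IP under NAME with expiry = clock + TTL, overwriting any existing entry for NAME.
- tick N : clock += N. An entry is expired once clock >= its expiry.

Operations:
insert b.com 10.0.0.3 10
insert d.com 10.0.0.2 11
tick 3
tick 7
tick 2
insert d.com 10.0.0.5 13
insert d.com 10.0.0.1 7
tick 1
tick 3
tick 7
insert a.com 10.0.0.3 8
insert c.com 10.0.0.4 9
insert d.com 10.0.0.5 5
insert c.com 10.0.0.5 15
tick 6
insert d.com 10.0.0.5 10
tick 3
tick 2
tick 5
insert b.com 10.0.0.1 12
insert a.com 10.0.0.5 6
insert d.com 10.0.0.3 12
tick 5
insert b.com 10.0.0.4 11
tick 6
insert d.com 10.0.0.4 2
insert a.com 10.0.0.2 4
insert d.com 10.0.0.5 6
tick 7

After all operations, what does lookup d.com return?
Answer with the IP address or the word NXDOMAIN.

Answer: NXDOMAIN

Derivation:
Op 1: insert b.com -> 10.0.0.3 (expiry=0+10=10). clock=0
Op 2: insert d.com -> 10.0.0.2 (expiry=0+11=11). clock=0
Op 3: tick 3 -> clock=3.
Op 4: tick 7 -> clock=10. purged={b.com}
Op 5: tick 2 -> clock=12. purged={d.com}
Op 6: insert d.com -> 10.0.0.5 (expiry=12+13=25). clock=12
Op 7: insert d.com -> 10.0.0.1 (expiry=12+7=19). clock=12
Op 8: tick 1 -> clock=13.
Op 9: tick 3 -> clock=16.
Op 10: tick 7 -> clock=23. purged={d.com}
Op 11: insert a.com -> 10.0.0.3 (expiry=23+8=31). clock=23
Op 12: insert c.com -> 10.0.0.4 (expiry=23+9=32). clock=23
Op 13: insert d.com -> 10.0.0.5 (expiry=23+5=28). clock=23
Op 14: insert c.com -> 10.0.0.5 (expiry=23+15=38). clock=23
Op 15: tick 6 -> clock=29. purged={d.com}
Op 16: insert d.com -> 10.0.0.5 (expiry=29+10=39). clock=29
Op 17: tick 3 -> clock=32. purged={a.com}
Op 18: tick 2 -> clock=34.
Op 19: tick 5 -> clock=39. purged={c.com,d.com}
Op 20: insert b.com -> 10.0.0.1 (expiry=39+12=51). clock=39
Op 21: insert a.com -> 10.0.0.5 (expiry=39+6=45). clock=39
Op 22: insert d.com -> 10.0.0.3 (expiry=39+12=51). clock=39
Op 23: tick 5 -> clock=44.
Op 24: insert b.com -> 10.0.0.4 (expiry=44+11=55). clock=44
Op 25: tick 6 -> clock=50. purged={a.com}
Op 26: insert d.com -> 10.0.0.4 (expiry=50+2=52). clock=50
Op 27: insert a.com -> 10.0.0.2 (expiry=50+4=54). clock=50
Op 28: insert d.com -> 10.0.0.5 (expiry=50+6=56). clock=50
Op 29: tick 7 -> clock=57. purged={a.com,b.com,d.com}
lookup d.com: not in cache (expired or never inserted)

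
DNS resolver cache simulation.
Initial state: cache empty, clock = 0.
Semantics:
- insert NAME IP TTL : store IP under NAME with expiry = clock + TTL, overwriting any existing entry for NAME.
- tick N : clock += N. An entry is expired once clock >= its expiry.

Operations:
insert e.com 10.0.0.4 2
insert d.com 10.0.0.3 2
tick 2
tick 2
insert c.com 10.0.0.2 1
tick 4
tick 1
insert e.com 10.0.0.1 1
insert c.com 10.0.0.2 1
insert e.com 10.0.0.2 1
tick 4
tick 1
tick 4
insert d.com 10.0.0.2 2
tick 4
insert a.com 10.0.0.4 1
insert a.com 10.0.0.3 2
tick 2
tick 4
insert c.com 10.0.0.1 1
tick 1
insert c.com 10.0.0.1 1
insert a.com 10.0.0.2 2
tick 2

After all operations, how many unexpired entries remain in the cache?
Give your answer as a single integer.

Answer: 0

Derivation:
Op 1: insert e.com -> 10.0.0.4 (expiry=0+2=2). clock=0
Op 2: insert d.com -> 10.0.0.3 (expiry=0+2=2). clock=0
Op 3: tick 2 -> clock=2. purged={d.com,e.com}
Op 4: tick 2 -> clock=4.
Op 5: insert c.com -> 10.0.0.2 (expiry=4+1=5). clock=4
Op 6: tick 4 -> clock=8. purged={c.com}
Op 7: tick 1 -> clock=9.
Op 8: insert e.com -> 10.0.0.1 (expiry=9+1=10). clock=9
Op 9: insert c.com -> 10.0.0.2 (expiry=9+1=10). clock=9
Op 10: insert e.com -> 10.0.0.2 (expiry=9+1=10). clock=9
Op 11: tick 4 -> clock=13. purged={c.com,e.com}
Op 12: tick 1 -> clock=14.
Op 13: tick 4 -> clock=18.
Op 14: insert d.com -> 10.0.0.2 (expiry=18+2=20). clock=18
Op 15: tick 4 -> clock=22. purged={d.com}
Op 16: insert a.com -> 10.0.0.4 (expiry=22+1=23). clock=22
Op 17: insert a.com -> 10.0.0.3 (expiry=22+2=24). clock=22
Op 18: tick 2 -> clock=24. purged={a.com}
Op 19: tick 4 -> clock=28.
Op 20: insert c.com -> 10.0.0.1 (expiry=28+1=29). clock=28
Op 21: tick 1 -> clock=29. purged={c.com}
Op 22: insert c.com -> 10.0.0.1 (expiry=29+1=30). clock=29
Op 23: insert a.com -> 10.0.0.2 (expiry=29+2=31). clock=29
Op 24: tick 2 -> clock=31. purged={a.com,c.com}
Final cache (unexpired): {} -> size=0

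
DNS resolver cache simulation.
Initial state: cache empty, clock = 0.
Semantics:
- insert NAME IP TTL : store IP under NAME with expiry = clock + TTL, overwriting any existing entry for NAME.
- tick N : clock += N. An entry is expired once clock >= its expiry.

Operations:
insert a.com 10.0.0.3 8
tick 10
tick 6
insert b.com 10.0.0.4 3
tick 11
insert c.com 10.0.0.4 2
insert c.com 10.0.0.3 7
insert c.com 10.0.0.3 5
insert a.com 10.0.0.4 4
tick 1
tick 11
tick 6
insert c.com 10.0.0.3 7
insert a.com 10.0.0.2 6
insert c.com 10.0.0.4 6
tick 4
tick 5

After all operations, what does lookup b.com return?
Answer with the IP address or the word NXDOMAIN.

Op 1: insert a.com -> 10.0.0.3 (expiry=0+8=8). clock=0
Op 2: tick 10 -> clock=10. purged={a.com}
Op 3: tick 6 -> clock=16.
Op 4: insert b.com -> 10.0.0.4 (expiry=16+3=19). clock=16
Op 5: tick 11 -> clock=27. purged={b.com}
Op 6: insert c.com -> 10.0.0.4 (expiry=27+2=29). clock=27
Op 7: insert c.com -> 10.0.0.3 (expiry=27+7=34). clock=27
Op 8: insert c.com -> 10.0.0.3 (expiry=27+5=32). clock=27
Op 9: insert a.com -> 10.0.0.4 (expiry=27+4=31). clock=27
Op 10: tick 1 -> clock=28.
Op 11: tick 11 -> clock=39. purged={a.com,c.com}
Op 12: tick 6 -> clock=45.
Op 13: insert c.com -> 10.0.0.3 (expiry=45+7=52). clock=45
Op 14: insert a.com -> 10.0.0.2 (expiry=45+6=51). clock=45
Op 15: insert c.com -> 10.0.0.4 (expiry=45+6=51). clock=45
Op 16: tick 4 -> clock=49.
Op 17: tick 5 -> clock=54. purged={a.com,c.com}
lookup b.com: not in cache (expired or never inserted)

Answer: NXDOMAIN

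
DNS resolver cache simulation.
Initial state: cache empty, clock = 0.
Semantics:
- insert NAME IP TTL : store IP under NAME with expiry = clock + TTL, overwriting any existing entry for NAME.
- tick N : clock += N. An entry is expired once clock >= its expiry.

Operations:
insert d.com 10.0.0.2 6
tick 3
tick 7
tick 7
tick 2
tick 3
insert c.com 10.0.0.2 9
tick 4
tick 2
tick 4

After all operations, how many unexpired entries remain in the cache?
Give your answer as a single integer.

Answer: 0

Derivation:
Op 1: insert d.com -> 10.0.0.2 (expiry=0+6=6). clock=0
Op 2: tick 3 -> clock=3.
Op 3: tick 7 -> clock=10. purged={d.com}
Op 4: tick 7 -> clock=17.
Op 5: tick 2 -> clock=19.
Op 6: tick 3 -> clock=22.
Op 7: insert c.com -> 10.0.0.2 (expiry=22+9=31). clock=22
Op 8: tick 4 -> clock=26.
Op 9: tick 2 -> clock=28.
Op 10: tick 4 -> clock=32. purged={c.com}
Final cache (unexpired): {} -> size=0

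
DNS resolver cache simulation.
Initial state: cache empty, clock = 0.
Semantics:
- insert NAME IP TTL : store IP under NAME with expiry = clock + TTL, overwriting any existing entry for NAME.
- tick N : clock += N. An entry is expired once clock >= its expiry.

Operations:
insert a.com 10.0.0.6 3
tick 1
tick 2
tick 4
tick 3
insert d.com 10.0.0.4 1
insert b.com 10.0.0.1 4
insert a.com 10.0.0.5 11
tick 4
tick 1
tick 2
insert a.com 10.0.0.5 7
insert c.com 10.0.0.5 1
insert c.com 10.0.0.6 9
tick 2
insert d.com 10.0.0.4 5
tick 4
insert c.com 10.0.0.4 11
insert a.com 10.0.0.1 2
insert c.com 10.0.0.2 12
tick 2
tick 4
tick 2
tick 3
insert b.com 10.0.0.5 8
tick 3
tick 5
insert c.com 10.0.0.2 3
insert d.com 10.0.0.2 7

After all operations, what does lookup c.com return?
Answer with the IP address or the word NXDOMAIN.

Op 1: insert a.com -> 10.0.0.6 (expiry=0+3=3). clock=0
Op 2: tick 1 -> clock=1.
Op 3: tick 2 -> clock=3. purged={a.com}
Op 4: tick 4 -> clock=7.
Op 5: tick 3 -> clock=10.
Op 6: insert d.com -> 10.0.0.4 (expiry=10+1=11). clock=10
Op 7: insert b.com -> 10.0.0.1 (expiry=10+4=14). clock=10
Op 8: insert a.com -> 10.0.0.5 (expiry=10+11=21). clock=10
Op 9: tick 4 -> clock=14. purged={b.com,d.com}
Op 10: tick 1 -> clock=15.
Op 11: tick 2 -> clock=17.
Op 12: insert a.com -> 10.0.0.5 (expiry=17+7=24). clock=17
Op 13: insert c.com -> 10.0.0.5 (expiry=17+1=18). clock=17
Op 14: insert c.com -> 10.0.0.6 (expiry=17+9=26). clock=17
Op 15: tick 2 -> clock=19.
Op 16: insert d.com -> 10.0.0.4 (expiry=19+5=24). clock=19
Op 17: tick 4 -> clock=23.
Op 18: insert c.com -> 10.0.0.4 (expiry=23+11=34). clock=23
Op 19: insert a.com -> 10.0.0.1 (expiry=23+2=25). clock=23
Op 20: insert c.com -> 10.0.0.2 (expiry=23+12=35). clock=23
Op 21: tick 2 -> clock=25. purged={a.com,d.com}
Op 22: tick 4 -> clock=29.
Op 23: tick 2 -> clock=31.
Op 24: tick 3 -> clock=34.
Op 25: insert b.com -> 10.0.0.5 (expiry=34+8=42). clock=34
Op 26: tick 3 -> clock=37. purged={c.com}
Op 27: tick 5 -> clock=42. purged={b.com}
Op 28: insert c.com -> 10.0.0.2 (expiry=42+3=45). clock=42
Op 29: insert d.com -> 10.0.0.2 (expiry=42+7=49). clock=42
lookup c.com: present, ip=10.0.0.2 expiry=45 > clock=42

Answer: 10.0.0.2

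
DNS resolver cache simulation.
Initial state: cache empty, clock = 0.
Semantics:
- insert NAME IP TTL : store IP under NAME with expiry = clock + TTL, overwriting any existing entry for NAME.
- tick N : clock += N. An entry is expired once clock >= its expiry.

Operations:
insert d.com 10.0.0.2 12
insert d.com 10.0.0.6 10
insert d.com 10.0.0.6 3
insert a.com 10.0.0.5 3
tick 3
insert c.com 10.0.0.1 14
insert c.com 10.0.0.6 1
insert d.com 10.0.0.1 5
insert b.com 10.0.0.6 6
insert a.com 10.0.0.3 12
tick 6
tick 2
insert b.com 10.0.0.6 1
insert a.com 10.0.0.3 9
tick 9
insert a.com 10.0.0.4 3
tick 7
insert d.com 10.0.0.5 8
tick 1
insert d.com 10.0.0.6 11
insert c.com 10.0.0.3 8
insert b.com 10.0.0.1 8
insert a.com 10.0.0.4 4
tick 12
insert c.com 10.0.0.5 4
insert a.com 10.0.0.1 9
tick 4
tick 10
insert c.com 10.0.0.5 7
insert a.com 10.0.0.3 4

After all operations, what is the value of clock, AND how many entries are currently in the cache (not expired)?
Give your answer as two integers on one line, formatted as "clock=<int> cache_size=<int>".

Op 1: insert d.com -> 10.0.0.2 (expiry=0+12=12). clock=0
Op 2: insert d.com -> 10.0.0.6 (expiry=0+10=10). clock=0
Op 3: insert d.com -> 10.0.0.6 (expiry=0+3=3). clock=0
Op 4: insert a.com -> 10.0.0.5 (expiry=0+3=3). clock=0
Op 5: tick 3 -> clock=3. purged={a.com,d.com}
Op 6: insert c.com -> 10.0.0.1 (expiry=3+14=17). clock=3
Op 7: insert c.com -> 10.0.0.6 (expiry=3+1=4). clock=3
Op 8: insert d.com -> 10.0.0.1 (expiry=3+5=8). clock=3
Op 9: insert b.com -> 10.0.0.6 (expiry=3+6=9). clock=3
Op 10: insert a.com -> 10.0.0.3 (expiry=3+12=15). clock=3
Op 11: tick 6 -> clock=9. purged={b.com,c.com,d.com}
Op 12: tick 2 -> clock=11.
Op 13: insert b.com -> 10.0.0.6 (expiry=11+1=12). clock=11
Op 14: insert a.com -> 10.0.0.3 (expiry=11+9=20). clock=11
Op 15: tick 9 -> clock=20. purged={a.com,b.com}
Op 16: insert a.com -> 10.0.0.4 (expiry=20+3=23). clock=20
Op 17: tick 7 -> clock=27. purged={a.com}
Op 18: insert d.com -> 10.0.0.5 (expiry=27+8=35). clock=27
Op 19: tick 1 -> clock=28.
Op 20: insert d.com -> 10.0.0.6 (expiry=28+11=39). clock=28
Op 21: insert c.com -> 10.0.0.3 (expiry=28+8=36). clock=28
Op 22: insert b.com -> 10.0.0.1 (expiry=28+8=36). clock=28
Op 23: insert a.com -> 10.0.0.4 (expiry=28+4=32). clock=28
Op 24: tick 12 -> clock=40. purged={a.com,b.com,c.com,d.com}
Op 25: insert c.com -> 10.0.0.5 (expiry=40+4=44). clock=40
Op 26: insert a.com -> 10.0.0.1 (expiry=40+9=49). clock=40
Op 27: tick 4 -> clock=44. purged={c.com}
Op 28: tick 10 -> clock=54. purged={a.com}
Op 29: insert c.com -> 10.0.0.5 (expiry=54+7=61). clock=54
Op 30: insert a.com -> 10.0.0.3 (expiry=54+4=58). clock=54
Final clock = 54
Final cache (unexpired): {a.com,c.com} -> size=2

Answer: clock=54 cache_size=2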